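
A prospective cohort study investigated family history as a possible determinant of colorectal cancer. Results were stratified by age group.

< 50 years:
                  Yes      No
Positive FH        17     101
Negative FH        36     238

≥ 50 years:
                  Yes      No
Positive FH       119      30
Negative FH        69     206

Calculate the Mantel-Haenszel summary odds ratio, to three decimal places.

4.813

OR_MH = Σ(aᵢdᵢ/nᵢ) / Σ(bᵢcᵢ/nᵢ), where nᵢ is the stratum total.
Stratum 1 (< 50 years): n = 392; a·d/n = 17·238/392 = 10.3214; b·c/n = 101·36/392 = 9.2755
Stratum 2 (≥ 50 years): n = 424; a·d/n = 119·206/424 = 57.8160; b·c/n = 30·69/424 = 4.8821
OR_MH = (10.3214 + 57.8160) / (9.2755 + 4.8821) = 68.1375 / 14.1576 = 4.81279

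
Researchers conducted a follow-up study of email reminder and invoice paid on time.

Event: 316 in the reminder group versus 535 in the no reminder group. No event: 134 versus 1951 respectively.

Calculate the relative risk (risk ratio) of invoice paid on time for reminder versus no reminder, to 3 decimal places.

From the description: a = 316, b = 134, c = 535, d = 1951.
Risk in exposed = 316/450 = 0.70222; risk in unexposed = 535/2486 = 0.21521.
RR = 0.70222 / 0.21521 = 3.26304
The risk among the exposed is 3.26 times that among the unexposed.

3.263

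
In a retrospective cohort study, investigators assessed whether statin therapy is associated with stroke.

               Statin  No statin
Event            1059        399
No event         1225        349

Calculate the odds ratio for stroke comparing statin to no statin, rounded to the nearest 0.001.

Reading the table with exposure as columns: a = 1059 (Statin, case), b = 1225 (Statin, non-case), c = 399 (No statin, case), d = 349.
OR = (a·d)/(b·c) = (1059 × 349) / (1225 × 399) = 369591 / 488775 = 0.75616
Exposure is associated with lower odds of stroke (OR = 0.76 < 1).

0.756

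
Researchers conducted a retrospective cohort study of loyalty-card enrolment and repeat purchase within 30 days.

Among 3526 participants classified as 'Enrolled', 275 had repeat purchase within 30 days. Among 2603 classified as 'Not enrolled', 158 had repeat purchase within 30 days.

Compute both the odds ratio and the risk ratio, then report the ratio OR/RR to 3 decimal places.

From the description: a = 275, b = 3251, c = 158, d = 2445.
OR = (275·2445)/(3251·158) = 672375/513658 = 1.30899
Risk in exposed = 275/3526 = 0.07799; risk in unexposed = 158/2603 = 0.06070; RR = 1.28489
OR/RR = 1.30899 / 1.28489 = 1.01876
The outcome is rare in both groups, so OR ≈ RR (ratio near 1).

1.019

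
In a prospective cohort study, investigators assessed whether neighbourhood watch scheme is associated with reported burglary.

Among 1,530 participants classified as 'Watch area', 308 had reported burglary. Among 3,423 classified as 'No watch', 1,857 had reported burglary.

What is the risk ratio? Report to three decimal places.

0.371

From the description: a = 308, b = 1222, c = 1857, d = 1566.
Risk in exposed = 308/1530 = 0.20131; risk in unexposed = 1857/3423 = 0.54251.
RR = 0.20131 / 0.54251 = 0.37107
The risk is 63% lower among the exposed than among the unexposed.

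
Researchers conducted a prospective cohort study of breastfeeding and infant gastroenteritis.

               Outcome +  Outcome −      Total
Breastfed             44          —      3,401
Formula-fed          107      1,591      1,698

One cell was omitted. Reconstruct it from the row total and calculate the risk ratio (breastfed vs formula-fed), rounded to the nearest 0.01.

0.21

The missing cell is in the exposed row: 3401 − 44 = 3357.
So a = 44, b = 3357, c = 107, d = 1591.
RR = [a/(a+b)] / [c/(c+d)] = (44/3401) / (107/1698) = 0.01294/0.06302 = 0.20531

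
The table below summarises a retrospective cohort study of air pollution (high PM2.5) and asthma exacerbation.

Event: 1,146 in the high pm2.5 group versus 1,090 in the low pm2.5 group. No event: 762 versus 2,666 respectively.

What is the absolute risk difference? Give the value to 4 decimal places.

From the description: a = 1146, b = 762, c = 1090, d = 2666.
Risk in exposed = 1146/1908 = 0.600629; risk in unexposed = 1090/3756 = 0.290202.
Risk difference = 0.600629 − 0.290202 = 0.310427

0.3104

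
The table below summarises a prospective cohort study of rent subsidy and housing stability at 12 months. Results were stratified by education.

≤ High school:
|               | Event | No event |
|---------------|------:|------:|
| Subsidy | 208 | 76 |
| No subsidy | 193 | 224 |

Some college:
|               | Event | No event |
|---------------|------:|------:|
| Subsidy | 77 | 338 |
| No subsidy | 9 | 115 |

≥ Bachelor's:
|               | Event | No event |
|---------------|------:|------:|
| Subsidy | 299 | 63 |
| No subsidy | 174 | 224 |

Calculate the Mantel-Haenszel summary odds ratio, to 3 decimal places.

4.172

OR_MH = Σ(aᵢdᵢ/nᵢ) / Σ(bᵢcᵢ/nᵢ), where nᵢ is the stratum total.
Stratum 1 (≤ High school): n = 701; a·d/n = 208·224/701 = 66.4650; b·c/n = 76·193/701 = 20.9244
Stratum 2 (Some college): n = 539; a·d/n = 77·115/539 = 16.4286; b·c/n = 338·9/539 = 5.6438
Stratum 3 (≥ Bachelor's): n = 760; a·d/n = 299·224/760 = 88.1263; b·c/n = 63·174/760 = 14.4237
OR_MH = (66.4650 + 16.4286 + 88.1263) / (20.9244 + 5.6438 + 14.4237) = 171.0199 / 40.9919 = 4.17205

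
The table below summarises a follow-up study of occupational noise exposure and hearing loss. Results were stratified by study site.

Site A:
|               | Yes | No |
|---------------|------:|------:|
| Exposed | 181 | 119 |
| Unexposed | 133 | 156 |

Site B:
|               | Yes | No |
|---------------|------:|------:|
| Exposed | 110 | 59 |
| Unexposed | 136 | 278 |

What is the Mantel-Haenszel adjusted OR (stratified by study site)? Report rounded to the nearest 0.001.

2.471

OR_MH = Σ(aᵢdᵢ/nᵢ) / Σ(bᵢcᵢ/nᵢ), where nᵢ is the stratum total.
Stratum 1 (Site A): n = 589; a·d/n = 181·156/589 = 47.9389; b·c/n = 119·133/589 = 26.8710
Stratum 2 (Site B): n = 583; a·d/n = 110·278/583 = 52.4528; b·c/n = 59·136/583 = 13.7633
OR_MH = (47.9389 + 52.4528) / (26.8710 + 13.7633) = 100.3917 / 40.6343 = 2.47062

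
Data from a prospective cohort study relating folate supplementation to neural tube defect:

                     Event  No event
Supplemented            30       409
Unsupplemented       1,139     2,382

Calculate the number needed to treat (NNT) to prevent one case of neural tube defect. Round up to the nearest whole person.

Risk in treated group = 30/439 = 0.06834; risk in control = 1139/3521 = 0.32349.
Absolute risk reduction = 0.32349 − 0.06834 = 0.25515
NNT = 1 / ARR = 1 / 0.25515 = 3.919 → round up → 4

4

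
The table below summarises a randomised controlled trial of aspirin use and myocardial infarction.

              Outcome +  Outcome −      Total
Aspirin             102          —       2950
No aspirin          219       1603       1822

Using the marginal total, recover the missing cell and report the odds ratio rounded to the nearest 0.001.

0.262

The missing cell is in the exposed row: 2950 − 102 = 2848.
So a = 102, b = 2848, c = 219, d = 1603.
OR = (a·d)/(b·c) = (102 × 1603) / (2848 × 219) = 163506 / 623712 = 0.26215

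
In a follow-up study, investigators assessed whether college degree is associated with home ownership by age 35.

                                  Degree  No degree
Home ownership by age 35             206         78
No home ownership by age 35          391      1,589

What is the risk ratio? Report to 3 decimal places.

Reading the table with exposure as columns: a = 206 (Degree, case), b = 391 (Degree, non-case), c = 78 (No degree, case), d = 1589.
Risk in exposed = 206/597 = 0.34506; risk in unexposed = 78/1667 = 0.04679.
RR = 0.34506 / 0.04679 = 7.37452
The risk among the exposed is 7.37 times that among the unexposed.

7.375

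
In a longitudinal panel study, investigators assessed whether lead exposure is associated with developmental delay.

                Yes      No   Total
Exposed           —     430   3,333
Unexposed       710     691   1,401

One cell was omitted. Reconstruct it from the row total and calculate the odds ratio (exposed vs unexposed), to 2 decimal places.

The missing cell is in the exposed row: 3333 − 430 = 2903.
So a = 2903, b = 430, c = 710, d = 691.
OR = (a·d)/(b·c) = (2903 × 691) / (430 × 710) = 2005973 / 305300 = 6.57050

6.57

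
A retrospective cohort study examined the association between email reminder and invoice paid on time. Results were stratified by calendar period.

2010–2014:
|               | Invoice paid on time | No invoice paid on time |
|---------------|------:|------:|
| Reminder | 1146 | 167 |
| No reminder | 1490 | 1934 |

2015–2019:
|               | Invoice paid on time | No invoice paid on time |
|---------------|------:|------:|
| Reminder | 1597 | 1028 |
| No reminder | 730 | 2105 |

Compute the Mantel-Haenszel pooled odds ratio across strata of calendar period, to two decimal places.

OR_MH = Σ(aᵢdᵢ/nᵢ) / Σ(bᵢcᵢ/nᵢ), where nᵢ is the stratum total.
Stratum 1 (2010–2014): n = 4737; a·d/n = 1146·1934/4737 = 467.8835; b·c/n = 167·1490/4737 = 52.5290
Stratum 2 (2015–2019): n = 5460; a·d/n = 1597·2105/5460 = 615.6932; b·c/n = 1028·730/5460 = 137.4432
OR_MH = (467.8835 + 615.6932) / (52.5290 + 137.4432) = 1083.5767 / 189.9723 = 5.70387

5.70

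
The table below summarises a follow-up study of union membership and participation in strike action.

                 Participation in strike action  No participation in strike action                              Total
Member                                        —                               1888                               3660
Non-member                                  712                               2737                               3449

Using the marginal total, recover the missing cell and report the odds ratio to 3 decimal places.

3.608

The missing cell is in the exposed row: 3660 − 1888 = 1772.
So a = 1772, b = 1888, c = 712, d = 2737.
OR = (a·d)/(b·c) = (1772 × 2737) / (1888 × 712) = 4849964 / 1344256 = 3.60792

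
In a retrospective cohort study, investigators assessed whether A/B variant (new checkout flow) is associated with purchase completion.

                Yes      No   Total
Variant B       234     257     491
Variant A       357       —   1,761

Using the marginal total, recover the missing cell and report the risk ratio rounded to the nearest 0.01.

2.35

The missing cell is in the unexposed row: 1761 − 357 = 1404.
So a = 234, b = 257, c = 357, d = 1404.
RR = [a/(a+b)] / [c/(c+d)] = (234/491) / (357/1761) = 0.47658/0.20273 = 2.35085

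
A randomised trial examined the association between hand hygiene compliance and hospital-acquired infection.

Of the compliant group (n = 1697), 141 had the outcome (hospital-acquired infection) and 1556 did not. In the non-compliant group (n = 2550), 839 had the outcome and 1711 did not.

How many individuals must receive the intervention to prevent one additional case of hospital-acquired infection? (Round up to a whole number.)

Risk in treated group = 141/1697 = 0.08309; risk in control = 839/2550 = 0.32902.
Absolute risk reduction = 0.32902 − 0.08309 = 0.24593
NNT = 1 / ARR = 1 / 0.24593 = 4.066 → round up → 5

5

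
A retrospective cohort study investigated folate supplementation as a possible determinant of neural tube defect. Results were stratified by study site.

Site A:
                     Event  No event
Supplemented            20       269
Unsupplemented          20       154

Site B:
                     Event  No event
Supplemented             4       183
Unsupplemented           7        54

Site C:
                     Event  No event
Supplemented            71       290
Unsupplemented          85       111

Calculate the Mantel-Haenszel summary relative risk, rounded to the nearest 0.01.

0.46

RR_MH = Σ(aᵢ·n₀ᵢ/nᵢ) / Σ(cᵢ·n₁ᵢ/nᵢ), with n₁ᵢ = aᵢ+bᵢ (exposed), n₀ᵢ = cᵢ+dᵢ (unexposed), nᵢ = n₁ᵢ+n₀ᵢ.
Stratum 1 (Site A): n₁ = 289, n₀ = 174, n = 463; a·n₀/n = 20·174/463 = 7.5162; c·n₁/n = 20·289/463 = 12.4838
Stratum 2 (Site B): n₁ = 187, n₀ = 61, n = 248; a·n₀/n = 4·61/248 = 0.9839; c·n₁/n = 7·187/248 = 5.2782
Stratum 3 (Site C): n₁ = 361, n₀ = 196, n = 557; a·n₀/n = 71·196/557 = 24.9838; c·n₁/n = 85·361/557 = 55.0898
RR_MH = (7.5162 + 0.9839 + 24.9838) / (12.4838 + 5.2782 + 55.0898) = 33.4839 / 72.8518 = 0.45962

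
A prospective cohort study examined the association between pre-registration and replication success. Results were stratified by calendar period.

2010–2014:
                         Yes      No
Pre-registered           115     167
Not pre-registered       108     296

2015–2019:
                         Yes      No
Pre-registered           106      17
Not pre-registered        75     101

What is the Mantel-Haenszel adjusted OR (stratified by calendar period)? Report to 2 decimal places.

OR_MH = Σ(aᵢdᵢ/nᵢ) / Σ(bᵢcᵢ/nᵢ), where nᵢ is the stratum total.
Stratum 1 (2010–2014): n = 686; a·d/n = 115·296/686 = 49.6210; b·c/n = 167·108/686 = 26.2915
Stratum 2 (2015–2019): n = 299; a·d/n = 106·101/299 = 35.8060; b·c/n = 17·75/299 = 4.2642
OR_MH = (49.6210 + 35.8060) / (26.2915 + 4.2642) = 85.4270 / 30.5558 = 2.79577

2.80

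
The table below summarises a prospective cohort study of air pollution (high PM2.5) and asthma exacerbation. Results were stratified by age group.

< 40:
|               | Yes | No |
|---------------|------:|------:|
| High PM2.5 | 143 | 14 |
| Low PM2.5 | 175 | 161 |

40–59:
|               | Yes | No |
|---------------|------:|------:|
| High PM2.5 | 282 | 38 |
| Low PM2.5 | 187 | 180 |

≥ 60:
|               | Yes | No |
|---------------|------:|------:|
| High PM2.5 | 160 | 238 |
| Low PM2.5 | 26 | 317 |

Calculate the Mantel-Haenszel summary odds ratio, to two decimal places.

7.99

OR_MH = Σ(aᵢdᵢ/nᵢ) / Σ(bᵢcᵢ/nᵢ), where nᵢ is the stratum total.
Stratum 1 (< 40): n = 493; a·d/n = 143·161/493 = 46.6998; b·c/n = 14·175/493 = 4.9696
Stratum 2 (40–59): n = 687; a·d/n = 282·180/687 = 73.8865; b·c/n = 38·187/687 = 10.3435
Stratum 3 (≥ 60): n = 741; a·d/n = 160·317/741 = 68.4480; b·c/n = 238·26/741 = 8.3509
OR_MH = (46.6998 + 73.8865 + 68.4480) / (4.9696 + 10.3435 + 8.3509) = 189.0343 / 23.6640 = 7.98827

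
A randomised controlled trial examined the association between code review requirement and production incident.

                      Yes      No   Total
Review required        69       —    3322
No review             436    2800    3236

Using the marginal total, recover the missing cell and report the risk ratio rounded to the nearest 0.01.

The missing cell is in the exposed row: 3322 − 69 = 3253.
So a = 69, b = 3253, c = 436, d = 2800.
RR = [a/(a+b)] / [c/(c+d)] = (69/3322) / (436/3236) = 0.02077/0.13473 = 0.15416

0.15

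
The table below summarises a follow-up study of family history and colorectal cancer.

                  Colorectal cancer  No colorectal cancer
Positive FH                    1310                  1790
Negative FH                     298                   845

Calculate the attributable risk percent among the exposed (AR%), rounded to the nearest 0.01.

Cells: a = 1310, b = 1790, c = 298, d = 845.
Risk in exposed = 1310/3100 = 0.42258; risk in unexposed = 298/1143 = 0.26072.
RR = 0.42258/0.26072 = 1.62084
AR% = (RR − 1)/RR × 100 = (1.62084 − 1)/1.62084 × 100 = 38.3035%

38.30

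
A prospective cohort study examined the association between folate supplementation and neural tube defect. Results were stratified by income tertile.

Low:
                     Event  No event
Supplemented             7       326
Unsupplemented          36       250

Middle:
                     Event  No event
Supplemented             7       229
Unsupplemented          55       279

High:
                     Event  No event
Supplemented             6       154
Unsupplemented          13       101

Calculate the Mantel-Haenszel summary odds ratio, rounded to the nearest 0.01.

OR_MH = Σ(aᵢdᵢ/nᵢ) / Σ(bᵢcᵢ/nᵢ), where nᵢ is the stratum total.
Stratum 1 (Low): n = 619; a·d/n = 7·250/619 = 2.8271; b·c/n = 326·36/619 = 18.9596
Stratum 2 (Middle): n = 570; a·d/n = 7·279/570 = 3.4263; b·c/n = 229·55/570 = 22.0965
Stratum 3 (High): n = 274; a·d/n = 6·101/274 = 2.2117; b·c/n = 154·13/274 = 7.3066
OR_MH = (2.8271 + 3.4263 + 2.2117) / (18.9596 + 22.0965 + 7.3066) = 8.4651 / 48.3627 = 0.17503

0.18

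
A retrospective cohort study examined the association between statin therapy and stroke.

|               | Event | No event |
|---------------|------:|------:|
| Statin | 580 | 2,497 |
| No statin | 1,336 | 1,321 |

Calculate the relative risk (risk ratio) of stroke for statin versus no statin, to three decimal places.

Cells: a = 580, b = 2497, c = 1336, d = 1321.
Risk in exposed = 580/3077 = 0.18850; risk in unexposed = 1336/2657 = 0.50282.
RR = 0.18850 / 0.50282 = 0.37487
The risk is 63% lower among the exposed than among the unexposed.

0.375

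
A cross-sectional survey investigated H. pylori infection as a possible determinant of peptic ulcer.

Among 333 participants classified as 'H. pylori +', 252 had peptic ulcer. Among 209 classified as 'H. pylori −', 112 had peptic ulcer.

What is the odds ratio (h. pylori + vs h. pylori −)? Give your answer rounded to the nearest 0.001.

2.694

From the description: a = 252, b = 81, c = 112, d = 97.
OR = (a·d)/(b·c) = (252 × 97) / (81 × 112) = 24444 / 9072 = 2.69444
The odds of peptic ulcer are about 2.69 times as high in the h. pylori + group.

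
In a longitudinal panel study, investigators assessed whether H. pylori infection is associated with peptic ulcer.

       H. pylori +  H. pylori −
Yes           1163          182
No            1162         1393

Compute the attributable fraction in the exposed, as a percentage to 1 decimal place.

Reading the table with exposure as columns: a = 1163 (H. pylori +, case), b = 1162 (H. pylori +, non-case), c = 182 (H. pylori −, case), d = 1393.
Risk in exposed = 1163/2325 = 0.50022; risk in unexposed = 182/1575 = 0.11556.
RR = 0.50022/0.11556 = 4.32878
AR% = (RR − 1)/RR × 100 = (4.32878 − 1)/4.32878 × 100 = 76.8988%

76.9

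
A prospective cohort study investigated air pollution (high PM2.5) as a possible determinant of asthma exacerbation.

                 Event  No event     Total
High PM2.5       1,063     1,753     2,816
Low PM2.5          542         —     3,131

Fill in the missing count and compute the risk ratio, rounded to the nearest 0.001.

2.181

The missing cell is in the unexposed row: 3131 − 542 = 2589.
So a = 1063, b = 1753, c = 542, d = 2589.
RR = [a/(a+b)] / [c/(c+d)] = (1063/2816) / (542/3131) = 0.37749/0.17311 = 2.18064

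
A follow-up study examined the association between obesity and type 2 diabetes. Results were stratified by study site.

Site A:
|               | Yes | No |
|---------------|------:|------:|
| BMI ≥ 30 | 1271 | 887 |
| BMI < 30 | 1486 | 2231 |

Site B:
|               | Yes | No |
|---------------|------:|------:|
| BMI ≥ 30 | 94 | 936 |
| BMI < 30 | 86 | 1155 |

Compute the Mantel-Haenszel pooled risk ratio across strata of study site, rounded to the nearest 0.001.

RR_MH = Σ(aᵢ·n₀ᵢ/nᵢ) / Σ(cᵢ·n₁ᵢ/nᵢ), with n₁ᵢ = aᵢ+bᵢ (exposed), n₀ᵢ = cᵢ+dᵢ (unexposed), nᵢ = n₁ᵢ+n₀ᵢ.
Stratum 1 (Site A): n₁ = 2158, n₀ = 3717, n = 5875; a·n₀/n = 1271·3717/5875 = 804.1374; c·n₁/n = 1486·2158/5875 = 545.8363
Stratum 2 (Site B): n₁ = 1030, n₀ = 1241, n = 2271; a·n₀/n = 94·1241/2271 = 51.3668; c·n₁/n = 86·1030/2271 = 39.0048
RR_MH = (804.1374 + 51.3668) / (545.8363 + 39.0048) = 855.5042 / 584.8411 = 1.46280

1.463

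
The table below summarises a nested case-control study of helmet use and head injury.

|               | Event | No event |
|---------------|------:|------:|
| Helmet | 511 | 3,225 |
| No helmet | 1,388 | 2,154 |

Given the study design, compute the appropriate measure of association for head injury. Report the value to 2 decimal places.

Cells: a = 511, b = 3225, c = 1388, d = 2154.
This is a nested case-control study: participants were sampled on outcome status, so risks in the source population cannot be estimated directly — relative risk is not valid here. The odds ratio is the appropriate measure.
OR = (a·d)/(b·c) = (511 × 2154) / (3225 × 1388) = 1100694 / 4476300 = 0.24589

0.25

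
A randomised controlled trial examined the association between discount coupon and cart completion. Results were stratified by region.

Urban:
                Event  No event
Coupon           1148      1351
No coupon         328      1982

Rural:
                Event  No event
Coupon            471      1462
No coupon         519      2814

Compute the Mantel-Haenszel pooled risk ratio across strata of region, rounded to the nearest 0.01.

2.35

RR_MH = Σ(aᵢ·n₀ᵢ/nᵢ) / Σ(cᵢ·n₁ᵢ/nᵢ), with n₁ᵢ = aᵢ+bᵢ (exposed), n₀ᵢ = cᵢ+dᵢ (unexposed), nᵢ = n₁ᵢ+n₀ᵢ.
Stratum 1 (Urban): n₁ = 2499, n₀ = 2310, n = 4809; a·n₀/n = 1148·2310/4809 = 551.4410; c·n₁/n = 328·2499/4809 = 170.4454
Stratum 2 (Rural): n₁ = 1933, n₀ = 3333, n = 5266; a·n₀/n = 471·3333/5266 = 298.1092; c·n₁/n = 519·1933/5266 = 190.5103
RR_MH = (551.4410 + 298.1092) / (170.4454 + 190.5103) = 849.5502 / 360.9557 = 2.35361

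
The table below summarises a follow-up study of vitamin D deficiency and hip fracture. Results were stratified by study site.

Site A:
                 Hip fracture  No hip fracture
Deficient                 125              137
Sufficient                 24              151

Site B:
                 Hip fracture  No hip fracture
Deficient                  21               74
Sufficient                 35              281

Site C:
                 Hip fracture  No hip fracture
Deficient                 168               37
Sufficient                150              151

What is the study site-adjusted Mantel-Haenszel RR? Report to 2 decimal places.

RR_MH = Σ(aᵢ·n₀ᵢ/nᵢ) / Σ(cᵢ·n₁ᵢ/nᵢ), with n₁ᵢ = aᵢ+bᵢ (exposed), n₀ᵢ = cᵢ+dᵢ (unexposed), nᵢ = n₁ᵢ+n₀ᵢ.
Stratum 1 (Site A): n₁ = 262, n₀ = 175, n = 437; a·n₀/n = 125·175/437 = 50.0572; c·n₁/n = 24·262/437 = 14.3890
Stratum 2 (Site B): n₁ = 95, n₀ = 316, n = 411; a·n₀/n = 21·316/411 = 16.1460; c·n₁/n = 35·95/411 = 8.0900
Stratum 3 (Site C): n₁ = 205, n₀ = 301, n = 506; a·n₀/n = 168·301/506 = 99.9368; c·n₁/n = 150·205/506 = 60.7708
RR_MH = (50.0572 + 16.1460 + 99.9368) / (14.3890 + 8.0900 + 60.7708) = 166.1400 / 83.2498 = 1.99568

2.00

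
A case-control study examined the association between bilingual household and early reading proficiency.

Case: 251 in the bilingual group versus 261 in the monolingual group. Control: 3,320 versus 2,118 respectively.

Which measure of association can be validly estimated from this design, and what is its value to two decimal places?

0.61

From the description: a = 251, b = 3320, c = 261, d = 2118.
This is a case-control study: participants were sampled on outcome status, so risks in the source population cannot be estimated directly — relative risk is not valid here. The odds ratio is the appropriate measure.
OR = (a·d)/(b·c) = (251 × 2118) / (3320 × 261) = 531618 / 866520 = 0.61351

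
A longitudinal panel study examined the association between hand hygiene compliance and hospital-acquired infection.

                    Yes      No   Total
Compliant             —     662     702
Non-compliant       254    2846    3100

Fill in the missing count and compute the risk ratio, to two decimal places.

0.70

The missing cell is in the exposed row: 702 − 662 = 40.
So a = 40, b = 662, c = 254, d = 2846.
RR = [a/(a+b)] / [c/(c+d)] = (40/702) / (254/3100) = 0.05698/0.08194 = 0.69543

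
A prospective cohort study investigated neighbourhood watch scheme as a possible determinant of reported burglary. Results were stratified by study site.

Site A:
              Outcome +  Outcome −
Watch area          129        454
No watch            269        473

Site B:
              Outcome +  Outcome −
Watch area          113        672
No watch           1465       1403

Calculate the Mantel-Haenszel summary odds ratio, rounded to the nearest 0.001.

0.247

OR_MH = Σ(aᵢdᵢ/nᵢ) / Σ(bᵢcᵢ/nᵢ), where nᵢ is the stratum total.
Stratum 1 (Site A): n = 1325; a·d/n = 129·473/1325 = 46.0506; b·c/n = 454·269/1325 = 92.1706
Stratum 2 (Site B): n = 3653; a·d/n = 113·1403/3653 = 43.3997; b·c/n = 672·1465/3653 = 269.4990
OR_MH = (46.0506 + 43.3997) / (92.1706 + 269.4990) = 89.4502 / 361.6696 = 0.24733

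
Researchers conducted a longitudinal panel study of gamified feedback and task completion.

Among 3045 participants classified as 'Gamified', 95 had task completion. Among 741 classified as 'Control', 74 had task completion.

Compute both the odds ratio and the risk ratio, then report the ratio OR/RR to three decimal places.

0.929

From the description: a = 95, b = 2950, c = 74, d = 667.
OR = (95·667)/(2950·74) = 63365/218300 = 0.29027
Risk in exposed = 95/3045 = 0.03120; risk in unexposed = 74/741 = 0.09987; RR = 0.31241
OR/RR = 0.29027 / 0.31241 = 0.92912
The outcome is rare in both groups, so OR ≈ RR (ratio near 1).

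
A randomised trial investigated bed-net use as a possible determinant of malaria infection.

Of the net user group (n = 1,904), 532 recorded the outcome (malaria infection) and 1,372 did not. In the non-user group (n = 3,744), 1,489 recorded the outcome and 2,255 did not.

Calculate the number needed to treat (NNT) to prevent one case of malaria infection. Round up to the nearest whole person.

Risk in treated group = 532/1904 = 0.27941; risk in control = 1489/3744 = 0.39770.
Absolute risk reduction = 0.39770 − 0.27941 = 0.11829
NNT = 1 / ARR = 1 / 0.11829 = 8.454 → round up → 9

9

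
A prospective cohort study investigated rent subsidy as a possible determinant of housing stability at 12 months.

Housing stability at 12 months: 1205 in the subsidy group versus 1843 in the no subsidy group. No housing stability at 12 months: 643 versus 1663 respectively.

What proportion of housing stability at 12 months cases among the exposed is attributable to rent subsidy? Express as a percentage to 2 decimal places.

19.38

From the description: a = 1205, b = 643, c = 1843, d = 1663.
Risk in exposed = 1205/1848 = 0.65206; risk in unexposed = 1843/3506 = 0.52567.
RR = 0.65206/0.52567 = 1.24043
AR% = (RR − 1)/RR × 100 = (1.24043 − 1)/1.24043 × 100 = 19.3827%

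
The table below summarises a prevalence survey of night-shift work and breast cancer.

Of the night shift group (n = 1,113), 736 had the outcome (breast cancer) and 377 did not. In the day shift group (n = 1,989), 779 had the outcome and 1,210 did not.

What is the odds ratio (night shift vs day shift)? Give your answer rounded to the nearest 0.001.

3.032

From the description: a = 736, b = 377, c = 779, d = 1210.
OR = (a·d)/(b·c) = (736 × 1210) / (377 × 779) = 890560 / 293683 = 3.03239
The odds of breast cancer are about 3.03 times as high in the night shift group.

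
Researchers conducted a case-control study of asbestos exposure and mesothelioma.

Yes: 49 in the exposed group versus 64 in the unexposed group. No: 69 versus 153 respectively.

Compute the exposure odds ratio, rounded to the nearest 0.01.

1.70

From the description: a = 49, b = 69, c = 64, d = 153.
OR = (a·d)/(b·c) = (49 × 153) / (69 × 64) = 7497 / 4416 = 1.69769
The odds of mesothelioma are about 1.70 times as high in the exposed group.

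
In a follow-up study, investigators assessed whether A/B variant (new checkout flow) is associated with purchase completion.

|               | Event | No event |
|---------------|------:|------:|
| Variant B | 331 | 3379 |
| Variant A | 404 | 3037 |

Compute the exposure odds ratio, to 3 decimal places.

Cells: a = 331, b = 3379, c = 404, d = 3037.
OR = (a·d)/(b·c) = (331 × 3037) / (3379 × 404) = 1005247 / 1365116 = 0.73638
Exposure is associated with lower odds of purchase completion (OR = 0.74 < 1).

0.736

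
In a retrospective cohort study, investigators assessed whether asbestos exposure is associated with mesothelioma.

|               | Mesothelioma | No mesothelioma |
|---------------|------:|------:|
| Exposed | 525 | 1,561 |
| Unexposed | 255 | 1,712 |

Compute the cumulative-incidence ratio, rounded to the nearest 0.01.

Cells: a = 525, b = 1561, c = 255, d = 1712.
Risk in exposed = 525/2086 = 0.25168; risk in unexposed = 255/1967 = 0.12964.
RR = 0.25168 / 0.12964 = 1.94137
The risk among the exposed is 1.94 times that among the unexposed.

1.94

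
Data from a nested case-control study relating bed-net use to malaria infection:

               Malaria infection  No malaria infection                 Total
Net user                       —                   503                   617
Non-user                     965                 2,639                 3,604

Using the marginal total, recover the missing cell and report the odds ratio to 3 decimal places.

The missing cell is in the exposed row: 617 − 503 = 114.
So a = 114, b = 503, c = 965, d = 2639.
OR = (a·d)/(b·c) = (114 × 2639) / (503 × 965) = 300846 / 485395 = 0.61980

0.620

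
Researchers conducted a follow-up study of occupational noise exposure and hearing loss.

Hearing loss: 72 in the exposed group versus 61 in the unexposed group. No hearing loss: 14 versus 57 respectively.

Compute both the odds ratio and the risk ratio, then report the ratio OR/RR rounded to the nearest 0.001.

2.967

From the description: a = 72, b = 14, c = 61, d = 57.
OR = (72·57)/(14·61) = 4104/854 = 4.80562
Risk in exposed = 72/86 = 0.83721; risk in unexposed = 61/118 = 0.51695; RR = 1.61952
OR/RR = 4.80562 / 1.61952 = 2.96731
The outcome is not rare, so the OR lies further from 1 than the RR.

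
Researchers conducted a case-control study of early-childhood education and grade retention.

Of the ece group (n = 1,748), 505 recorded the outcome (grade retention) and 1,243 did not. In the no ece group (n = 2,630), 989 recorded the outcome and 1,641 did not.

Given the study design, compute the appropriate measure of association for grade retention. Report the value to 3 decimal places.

0.674

From the description: a = 505, b = 1243, c = 989, d = 1641.
This is a case-control study: participants were sampled on outcome status, so risks in the source population cannot be estimated directly — relative risk is not valid here. The odds ratio is the appropriate measure.
OR = (a·d)/(b·c) = (505 × 1641) / (1243 × 989) = 828705 / 1229327 = 0.67411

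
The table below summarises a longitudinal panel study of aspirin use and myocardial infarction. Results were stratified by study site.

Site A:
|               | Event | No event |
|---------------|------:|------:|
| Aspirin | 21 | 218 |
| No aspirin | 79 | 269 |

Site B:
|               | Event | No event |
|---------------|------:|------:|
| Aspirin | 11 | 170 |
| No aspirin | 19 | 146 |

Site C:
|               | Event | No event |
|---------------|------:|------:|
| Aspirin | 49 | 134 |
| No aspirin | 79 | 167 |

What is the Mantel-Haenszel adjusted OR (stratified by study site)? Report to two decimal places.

OR_MH = Σ(aᵢdᵢ/nᵢ) / Σ(bᵢcᵢ/nᵢ), where nᵢ is the stratum total.
Stratum 1 (Site A): n = 587; a·d/n = 21·269/587 = 9.6235; b·c/n = 218·79/587 = 29.3390
Stratum 2 (Site B): n = 346; a·d/n = 11·146/346 = 4.6416; b·c/n = 170·19/346 = 9.3353
Stratum 3 (Site C): n = 429; a·d/n = 49·167/429 = 19.0746; b·c/n = 134·79/429 = 24.6760
OR_MH = (9.6235 + 4.6416 + 19.0746) / (29.3390 + 9.3353 + 24.6760) = 33.3397 / 63.3503 = 0.52628

0.53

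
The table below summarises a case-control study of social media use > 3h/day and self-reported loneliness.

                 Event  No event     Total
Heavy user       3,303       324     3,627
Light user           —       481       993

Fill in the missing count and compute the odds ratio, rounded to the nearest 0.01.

9.58

The missing cell is in the unexposed row: 993 − 481 = 512.
So a = 3303, b = 324, c = 512, d = 481.
OR = (a·d)/(b·c) = (3303 × 481) / (324 × 512) = 1588743 / 165888 = 9.57720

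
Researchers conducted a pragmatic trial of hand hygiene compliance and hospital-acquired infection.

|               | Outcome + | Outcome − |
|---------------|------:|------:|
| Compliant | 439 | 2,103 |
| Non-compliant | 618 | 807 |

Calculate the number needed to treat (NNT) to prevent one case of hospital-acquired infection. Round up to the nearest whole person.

Risk in treated group = 439/2542 = 0.17270; risk in control = 618/1425 = 0.43368.
Absolute risk reduction = 0.43368 − 0.17270 = 0.26099
NNT = 1 / ARR = 1 / 0.26099 = 3.832 → round up → 4

4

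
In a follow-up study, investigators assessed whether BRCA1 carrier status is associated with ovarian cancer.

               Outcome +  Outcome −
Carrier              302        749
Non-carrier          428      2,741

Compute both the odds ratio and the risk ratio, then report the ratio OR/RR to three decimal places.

Cells: a = 302, b = 749, c = 428, d = 2741.
OR = (302·2741)/(749·428) = 827782/320572 = 2.58220
Risk in exposed = 302/1051 = 0.28735; risk in unexposed = 428/3169 = 0.13506; RR = 2.12756
OR/RR = 2.58220 / 2.12756 = 1.21369
The outcome is not rare, so the OR lies further from 1 than the RR.

1.214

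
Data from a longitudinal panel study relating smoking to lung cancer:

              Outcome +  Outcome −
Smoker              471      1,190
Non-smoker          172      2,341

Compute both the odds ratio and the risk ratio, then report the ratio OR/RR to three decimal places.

1.300

Cells: a = 471, b = 1190, c = 172, d = 2341.
OR = (471·2341)/(1190·172) = 1102611/204680 = 5.38700
Risk in exposed = 471/1661 = 0.28356; risk in unexposed = 172/2513 = 0.06844; RR = 4.14300
OR/RR = 5.38700 / 4.14300 = 1.30026
The outcome is not rare, so the OR lies further from 1 than the RR.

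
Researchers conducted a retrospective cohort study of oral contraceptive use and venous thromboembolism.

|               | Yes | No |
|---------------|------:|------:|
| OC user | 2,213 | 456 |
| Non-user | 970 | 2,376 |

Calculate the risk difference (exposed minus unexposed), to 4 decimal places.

0.5393

Cells: a = 2213, b = 456, c = 970, d = 2376.
Risk in exposed = 2213/2669 = 0.829149; risk in unexposed = 970/3346 = 0.289898.
Risk difference = 0.829149 − 0.289898 = 0.539251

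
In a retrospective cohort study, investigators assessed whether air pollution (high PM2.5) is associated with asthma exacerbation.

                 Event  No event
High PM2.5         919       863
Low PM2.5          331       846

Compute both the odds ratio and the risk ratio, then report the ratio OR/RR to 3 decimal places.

1.484

Cells: a = 919, b = 863, c = 331, d = 846.
OR = (919·846)/(863·331) = 777474/285653 = 2.72174
Risk in exposed = 919/1782 = 0.51571; risk in unexposed = 331/1177 = 0.28122; RR = 1.83382
OR/RR = 2.72174 / 1.83382 = 1.48419
The outcome is not rare, so the OR lies further from 1 than the RR.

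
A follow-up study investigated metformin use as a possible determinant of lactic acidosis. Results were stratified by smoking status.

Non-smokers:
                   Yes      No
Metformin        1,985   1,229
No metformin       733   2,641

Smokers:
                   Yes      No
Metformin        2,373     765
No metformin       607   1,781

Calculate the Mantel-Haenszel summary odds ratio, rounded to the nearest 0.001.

OR_MH = Σ(aᵢdᵢ/nᵢ) / Σ(bᵢcᵢ/nᵢ), where nᵢ is the stratum total.
Stratum 1 (Non-smokers): n = 6588; a·d/n = 1985·2641/6588 = 795.7476; b·c/n = 1229·733/6588 = 136.7421
Stratum 2 (Smokers): n = 5526; a·d/n = 2373·1781/5526 = 764.8051; b·c/n = 765·607/5526 = 84.0309
OR_MH = (795.7476 + 764.8051) / (136.7421 + 84.0309) = 1560.5527 / 220.7731 = 7.06858

7.069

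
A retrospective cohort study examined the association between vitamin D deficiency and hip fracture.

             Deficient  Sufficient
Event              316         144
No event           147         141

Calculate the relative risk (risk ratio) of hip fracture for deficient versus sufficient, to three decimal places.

1.351

Reading the table with exposure as columns: a = 316 (Deficient, case), b = 147 (Deficient, non-case), c = 144 (Sufficient, case), d = 141.
Risk in exposed = 316/463 = 0.68251; risk in unexposed = 144/285 = 0.50526.
RR = 0.68251 / 0.50526 = 1.35079
The risk among the exposed is 1.35 times that among the unexposed.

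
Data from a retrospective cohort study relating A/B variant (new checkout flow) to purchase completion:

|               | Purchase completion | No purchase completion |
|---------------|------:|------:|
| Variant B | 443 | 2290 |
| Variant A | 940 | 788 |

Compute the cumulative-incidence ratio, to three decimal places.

Cells: a = 443, b = 2290, c = 940, d = 788.
Risk in exposed = 443/2733 = 0.16209; risk in unexposed = 940/1728 = 0.54398.
RR = 0.16209 / 0.54398 = 0.29798
The risk is 70% lower among the exposed than among the unexposed.

0.298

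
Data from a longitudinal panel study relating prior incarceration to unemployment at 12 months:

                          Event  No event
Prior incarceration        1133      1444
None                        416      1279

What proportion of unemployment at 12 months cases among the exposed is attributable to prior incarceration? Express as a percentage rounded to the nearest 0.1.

Cells: a = 1133, b = 1444, c = 416, d = 1279.
Risk in exposed = 1133/2577 = 0.43966; risk in unexposed = 416/1695 = 0.24543.
RR = 0.43966/0.24543 = 1.79140
AR% = (RR − 1)/RR × 100 = (1.79140 − 1)/1.79140 × 100 = 44.1776%

44.2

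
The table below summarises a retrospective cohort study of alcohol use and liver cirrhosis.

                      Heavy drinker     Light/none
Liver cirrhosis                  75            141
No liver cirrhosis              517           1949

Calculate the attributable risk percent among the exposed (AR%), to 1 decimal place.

46.7

Reading the table with exposure as columns: a = 75 (Heavy drinker, case), b = 517 (Heavy drinker, non-case), c = 141 (Light/none, case), d = 1949.
Risk in exposed = 75/592 = 0.12669; risk in unexposed = 141/2090 = 0.06746.
RR = 0.12669/0.06746 = 1.87788
AR% = (RR − 1)/RR × 100 = (1.87788 − 1)/1.87788 × 100 = 46.7483%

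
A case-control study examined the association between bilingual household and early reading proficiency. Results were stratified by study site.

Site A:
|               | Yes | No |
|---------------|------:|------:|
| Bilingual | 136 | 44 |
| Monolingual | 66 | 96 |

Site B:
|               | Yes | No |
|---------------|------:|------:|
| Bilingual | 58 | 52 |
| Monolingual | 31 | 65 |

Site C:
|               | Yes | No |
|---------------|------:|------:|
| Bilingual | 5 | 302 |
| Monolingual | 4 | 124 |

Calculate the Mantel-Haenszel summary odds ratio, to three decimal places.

3.033

OR_MH = Σ(aᵢdᵢ/nᵢ) / Σ(bᵢcᵢ/nᵢ), where nᵢ is the stratum total.
Stratum 1 (Site A): n = 342; a·d/n = 136·96/342 = 38.1754; b·c/n = 44·66/342 = 8.4912
Stratum 2 (Site B): n = 206; a·d/n = 58·65/206 = 18.3010; b·c/n = 52·31/206 = 7.8252
Stratum 3 (Site C): n = 435; a·d/n = 5·124/435 = 1.4253; b·c/n = 302·4/435 = 2.7770
OR_MH = (38.1754 + 18.3010 + 1.4253) / (8.4912 + 7.8252 + 2.7770) = 57.9017 / 19.0935 = 3.03254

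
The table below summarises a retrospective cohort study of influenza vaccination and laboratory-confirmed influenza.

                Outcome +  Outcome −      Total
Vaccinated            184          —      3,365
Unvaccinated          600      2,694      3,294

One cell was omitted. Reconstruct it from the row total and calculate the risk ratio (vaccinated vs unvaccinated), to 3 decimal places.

The missing cell is in the exposed row: 3365 − 184 = 3181.
So a = 184, b = 3181, c = 600, d = 2694.
RR = [a/(a+b)] / [c/(c+d)] = (184/3365) / (600/3294) = 0.05468/0.18215 = 0.30020

0.300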